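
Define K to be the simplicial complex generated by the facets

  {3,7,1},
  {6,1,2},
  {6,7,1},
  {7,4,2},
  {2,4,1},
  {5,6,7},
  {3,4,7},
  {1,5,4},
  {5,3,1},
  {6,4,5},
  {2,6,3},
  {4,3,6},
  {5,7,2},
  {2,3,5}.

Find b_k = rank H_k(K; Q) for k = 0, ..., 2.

b_0 = 1, b_1 = 2, b_2 = 1.

We work with the vertex ordering 1 < 2 < 3 < 4 < 5 < 6 < 7. The simplices of K, each written with vertices in increasing order, are:

  0-simplices (7): [1], [2], [3], [4], [5], [6], [7]
  1-simplices (21): [1,2], [1,3], [1,4], [1,5], [1,6], [1,7], [2,3], [2,4], [2,5], [2,6], [2,7], [3,4], [3,5], [3,6], [3,7], [4,5], [4,6], [4,7], [5,6], [5,7], [6,7]
  2-simplices (14): [1,2,4], [1,2,6], [1,3,5], [1,3,7], [1,4,5], [1,6,7], [2,3,5], [2,3,6], [2,4,7], [2,5,7], [3,4,6], [3,4,7], [4,5,6], [5,6,7]

giving chain groups C_0 ≅ Z^7, C_1 ≅ Z^21, C_2 ≅ Z^14.

The boundary map ∂_1: C_1 → C_0 is given by ∂[p,q] = [q] − [p]. For instance
  ∂[3,6] = [6] − [3].
The resulting 7×21 matrix has rank 6, and its Smith normal form has invariant factors (1,1,1,1,1,1).

The boundary map ∂_2: C_2 → C_1 acts by ∂[p,q,r] = [q,r] − [p,r] + [p,q]. For instance
  ∂[1,2,4] = [2,4] − [1,4] + [1,2],
  ∂[2,4,7] = [4,7] − [2,7] + [2,4].
The 21×14 boundary matrix has rank 13 and Smith normal form diag(1,1,1,1,1,1,1,1,1,1,1,1,1).

Computing H_k = (kernel of ∂_k) / (image of ∂_{k+1}):

  H_0: rank C_0 − rank ∂_1 = 7 − 6 = 1, and the invariant factors of ∂_1 are all 1, so H_0 = Z.
  H_1: rank ker ∂_1 − rank ∂_2 = (21 − 6) − 13 = 2, and the invariant factors of ∂_2 are all 1, so H_1 = Z^2.
  H_2: rank ker ∂_2 − rank ∂_3 = (14 − 13) − 0 = 1, and there is no ∂_3, so H_2 = Z.

(K is a triangulation of the torus T^2.)

Hence the Betti numbers are b_0 = 1, b_1 = 2, b_2 = 1.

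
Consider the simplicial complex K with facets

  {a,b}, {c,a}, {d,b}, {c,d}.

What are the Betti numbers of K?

b_0 = 1, b_1 = 1.

Order the vertices as a < b < c < d. Listing each simplex with vertices in this order, K has dimension 1 with simplices:

  0-simplices (4): a, b, c, d
  1-simplices (4): ab, ac, bd, cd

so the chain groups are C_0 ≅ Z^4, C_1 ≅ Z^4.

Boundary ∂_1: C_1 → C_0 maps an edge to its endpoints' difference, ∂[p,q] = q − p. For instance
  ∂bd = d − b.
The resulting 4×4 matrix has rank 3, and its Smith normal form has invariant factors (1,1,1).

Reading off H_k = ker ∂_k / im ∂_{k+1}:

  H_0: rank C_0 − rank ∂_1 = 4 − 3 = 1, and the invariant factors of ∂_1 are all 1, so H_0 = Z.
  H_1: rank ker ∂_1 − rank ∂_2 = (4 − 3) − 0 = 1, and there is no ∂_2, so H_1 = Z.

(K is a triangulation of the circle S^1.)

Hence the Betti numbers are b_0 = 1, b_1 = 1.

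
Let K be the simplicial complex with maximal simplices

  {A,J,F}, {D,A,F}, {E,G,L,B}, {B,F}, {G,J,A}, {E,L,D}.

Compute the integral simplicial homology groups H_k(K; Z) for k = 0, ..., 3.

H_0 ≅ Z,  H_1 ≅ Z^2,  H_2 = 0,  H_3 = 0.

Order the vertices as A < B < D < E < F < G < J < L. Listing each simplex with vertices in this order, K has dimension 3 with simplices:

  0-simplices (8): A, B, D, E, F, G, J, L
  1-simplices (16): AD, AF, AG, AJ, BE, BF, BG, BL, DE, DF, DL, EG, EL, FJ, GJ, GL
  2-simplices (8): ADF, AFJ, AGJ, BEG, BEL, BGL, DEL, EGL
  3-simplices (1): BEGL

giving chain groups C_0 ≅ Z^8, C_1 ≅ Z^16, C_2 ≅ Z^8, C_3 ≅ Z^1.

Boundary ∂_1: C_1 → C_0 is given by ∂[p,q] = [q] − [p]. For instance
  ∂DL = L − D.
The resulting 8×16 matrix has rank 7, and its Smith normal form has invariant factors (1,1,1,1,1,1,1).

∂_2: C_2 → C_1 acts by ∂[p,q,r] = [q,r] − [p,r] + [p,q]. For instance
  ∂AGJ = GJ − AJ + AG,
  ∂EGL = GL − EL + EG.
As a 16×8 matrix over Z this has rank 7, with invariant factors (1,1,1,1,1,1,1).

Boundary ∂_3: C_3 → C_2 sends each 3-simplex σ to the alternating sum Σ_i (−1)^i (σ with its i-th vertex removed). For instance
  ∂BEGL = EGL − BGL + BEL − BEG.
As a 8×1 matrix over Z this has rank 1, with invariant factors (1).

From H_k ≅ ker(∂_k) / im(∂_{k+1}) we obtain:

  H_0: rank C_0 − rank ∂_1 = 8 − 7 = 1, and the invariant factors of ∂_1 are all 1, so H_0 = Z.
  H_1: rank ker ∂_1 − rank ∂_2 = (16 − 7) − 7 = 2, and the invariant factors of ∂_2 are all 1, so H_1 = Z^2.
  H_2: rank ker ∂_2 − rank ∂_3 = (8 − 7) − 1 = 0, and the invariant factors of ∂_3 are all 1, so H_2 = 0.
  H_3: rank ker ∂_3 − rank ∂_4 = (1 − 1) − 0 = 0, and there is no ∂_4, so H_3 = 0.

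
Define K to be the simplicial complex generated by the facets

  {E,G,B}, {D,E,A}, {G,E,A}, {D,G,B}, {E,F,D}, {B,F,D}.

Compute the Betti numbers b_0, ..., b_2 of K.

Take the total order A < B < D < E < F < G on the vertex set. Then K (dimension 2) consists of the simplices:

  0-simplices (6): A, B, D, E, F, G
  1-simplices (12): AD, AE, AG, BD, BE, BF, BG, DE, DF, DG, EF, EG
  2-simplices (6): ADE, AEG, BDF, BDG, BEG, DEF

giving chain groups C_0 ≅ Z^6, C_1 ≅ Z^12, C_2 ≅ Z^6.

The boundary map ∂_1: C_1 → C_0 maps an edge to its endpoints' difference, ∂[p,q] = q − p. For instance
  ∂DF = F − D.
The resulting 6×12 matrix has rank 5, and its Smith normal form has invariant factors (1,1,1,1,1).

∂_2: C_2 → C_1 sends each 2-simplex [p,q,r] to [q,r] − [p,r] + [p,q]. For instance
  ∂BDG = DG − BG + BD,
  ∂ADE = DE − AE + AD.
As a 12×6 matrix over Z this has rank 6, with invariant factors (1,1,1,1,1,1).

Reading off H_k = ker ∂_k / im ∂_{k+1}:

  H_0: rank C_0 − rank ∂_1 = 6 − 5 = 1, and the invariant factors of ∂_1 are all 1, so H_0 = Z.
  H_1: rank ker ∂_1 − rank ∂_2 = (12 − 5) − 6 = 1, and the invariant factors of ∂_2 are all 1, so H_1 = Z.
  H_2: rank ker ∂_2 − rank ∂_3 = (6 − 6) − 0 = 0, and there is no ∂_3, so H_2 = 0.

(K is a triangulation of the cylinder S^1 x I.)

Hence the Betti numbers are b_0 = 1, b_1 = 1, b_2 = 0.

b_0 = 1, b_1 = 1, b_2 = 0.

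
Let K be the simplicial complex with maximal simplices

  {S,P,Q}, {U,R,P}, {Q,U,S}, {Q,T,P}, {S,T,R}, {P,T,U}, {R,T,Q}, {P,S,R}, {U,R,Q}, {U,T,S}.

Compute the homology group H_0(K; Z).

H_0 = Z.

Order the vertices as P < Q < R < S < T < U. Listing each simplex with vertices in this order, K has dimension 2 with simplices:

  0-simplices (6): P, Q, R, S, T, U
  1-simplices (15): PQ, PR, PS, PT, PU, QR, QS, QT, QU, RS, RT, RU, ST, SU, TU
  2-simplices (10): PQS, PQT, PRS, PRU, PTU, QRT, QRU, QSU, RST, STU

Hence C_0 ≅ Z^6, C_1 ≅ Z^15, C_2 ≅ Z^10.

Boundary ∂_1: C_1 → C_0 is given by ∂[p,q] = [q] − [p]. For instance
  ∂TU = U − T.
The resulting 6×15 matrix has rank 5, and its Smith normal form has invariant factors (1,1,1,1,1).

Boundary ∂_2: C_2 → C_1 maps a triangle to the signed sum of its edges. For instance
  ∂RST = ST − RT + RS,
  ∂PRU = RU − PU + PR.
The resulting 15×10 matrix has rank 10, and its Smith normal form has invariant factors (1,1,1,1,1,1,1,1,1,2).

Reading off H_k = ker ∂_k / im ∂_{k+1}:

  H_0: rank C_0 − rank ∂_1 = 6 − 5 = 1, and the invariant factors of ∂_1 are all 1, so H_0 = Z.

(K is a triangulation of the real projective plane RP^2.)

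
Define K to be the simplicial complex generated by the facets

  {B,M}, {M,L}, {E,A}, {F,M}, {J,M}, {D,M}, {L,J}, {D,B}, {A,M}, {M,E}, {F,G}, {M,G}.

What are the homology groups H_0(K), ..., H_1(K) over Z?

H_0 ≅ Z,  H_1 ≅ Z^4.

Take the total order A < B < D < E < F < G < J < L < M on the vertex set. Then K (dimension 1) consists of the simplices:

  0-simplices (9): A, B, D, E, F, G, J, L, M
  1-simplices (12): AE, AM, BD, BM, DM, EM, FG, FM, GM, JL, JM, LM

Hence C_0 ≅ Z^9, C_1 ≅ Z^12.

Boundary ∂_1: C_1 → C_0 maps an edge to its endpoints' difference, ∂[p,q] = q − p. For instance
  ∂JM = M − J.
The 9×12 boundary matrix has rank 8 and Smith normal form diag(1,1,1,1,1,1,1,1).

Computing H_k = (kernel of ∂_k) / (image of ∂_{k+1}):

  H_0: rank C_0 − rank ∂_1 = 9 − 8 = 1, and the invariant factors of ∂_1 are all 1, so H_0 = Z.
  H_1: rank ker ∂_1 − rank ∂_2 = (12 − 8) − 0 = 4, and there is no ∂_2, so H_1 = Z^4.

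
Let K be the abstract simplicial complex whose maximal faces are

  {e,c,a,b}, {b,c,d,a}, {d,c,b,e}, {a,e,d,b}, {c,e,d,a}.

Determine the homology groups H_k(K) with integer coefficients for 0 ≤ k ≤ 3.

H_0 = Z,  H_1 = 0,  H_2 = 0,  H_3 = Z.

Order the vertices as a < b < c < d < e. Listing each simplex with vertices in this order, K has dimension 3 with simplices:

  0-simplices (5): a, b, c, d, e
  1-simplices (10): ab, ac, ad, ae, bc, bd, be, cd, ce, de
  2-simplices (10): abc, abd, abe, acd, ace, ade, bcd, bce, bde, cde
  3-simplices (5): abcd, abce, abde, acde, bcde

Hence C_0 ≅ Z^5, C_1 ≅ Z^10, C_2 ≅ Z^10, C_3 ≅ Z^5.

The boundary map ∂_1: C_1 → C_0 sends each edge [p,q] (with p < q) to q − p. For instance
  ∂be = e − b.
The 5×10 boundary matrix has rank 4 and Smith normal form diag(1,1,1,1).

The boundary map ∂_2: C_2 → C_1 acts by ∂[p,q,r] = [q,r] − [p,r] + [p,q]. For instance
  ∂acd = cd − ad + ac,
  ∂bcd = cd − bd + bc.
The resulting 10×10 matrix has rank 6, and its Smith normal form has invariant factors (1,1,1,1,1,1).

The boundary map ∂_3: C_3 → C_2 sends each 3-simplex σ to the alternating sum Σ_i (−1)^i (σ with its i-th vertex removed). For instance
  ∂bcde = cde − bde + bce − bcd,
  ∂abde = bde − ade + abe − abd.
As a 10×5 matrix over Z this has rank 4, with invariant factors (1,1,1,1).

From H_k ≅ ker(∂_k) / im(∂_{k+1}) we obtain:

  H_0: rank C_0 − rank ∂_1 = 5 − 4 = 1, and the invariant factors of ∂_1 are all 1, so H_0 ≅ Z.
  H_1: rank ker ∂_1 − rank ∂_2 = (10 − 4) − 6 = 0, and the invariant factors of ∂_2 are all 1, so H_1 ≅ 0.
  H_2: rank ker ∂_2 − rank ∂_3 = (10 − 6) − 4 = 0, and the invariant factors of ∂_3 are all 1, so H_2 ≅ 0.
  H_3: rank ker ∂_3 − rank ∂_4 = (5 − 4) − 0 = 1, and there is no ∂_4, so H_3 ≅ Z.

As a check, the Euler characteristic is 5 − 10 + 10 − 5 = 0, which agrees with 1 − 0 + 0 − 1 = 0.
(K is a triangulation of the 3-sphere S^3.)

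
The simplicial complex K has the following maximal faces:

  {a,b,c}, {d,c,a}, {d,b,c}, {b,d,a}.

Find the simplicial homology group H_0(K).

H_0 = Z.

We work with the vertex ordering a < b < c < d. The simplices of K, each written with vertices in increasing order, are:

  0-simplices (4): a, b, c, d
  1-simplices (6): ab, ac, ad, bc, bd, cd
  2-simplices (4): abc, abd, acd, bcd

Hence C_0 ≅ Z^4, C_1 ≅ Z^6, C_2 ≅ Z^4.

∂_1: C_1 → C_0 is given by ∂[p,q] = [q] − [p]. For instance
  ∂bc = c − b.
As a 4×6 matrix over Z this has rank 3, with invariant factors (1,1,1).

Boundary ∂_2: C_2 → C_1 acts by ∂[p,q,r] = [q,r] − [p,r] + [p,q]. For instance
  ∂abd = bd − ad + ab,
  ∂abc = bc − ac + ab.
This gives a 6×4 integer matrix of rank 3; reducing to Smith normal form yields diagonal entries (1,1,1).

Now H_k = ker ∂_k / im ∂_{k+1}, so:

  H_0: rank C_0 − rank ∂_1 = 4 − 3 = 1, and the invariant factors of ∂_1 are all 1, so H_0 = Z.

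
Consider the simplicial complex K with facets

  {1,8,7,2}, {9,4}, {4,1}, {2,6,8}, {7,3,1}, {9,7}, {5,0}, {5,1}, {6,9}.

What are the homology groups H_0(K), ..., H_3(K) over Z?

H_0 ≅ Z,  H_1 ≅ Z^2,  H_2 = 0,  H_3 = 0.

Take the total order 0 < 1 < 2 < 3 < 4 < 5 < 6 < 7 < 8 < 9 on the vertex set. Then K (dimension 3) consists of the simplices:

  0-simplices (10): [0], [1], [2], [3], [4], [5], [6], [7], [8], [9]
  1-simplices (16): [0,5], [1,2], [1,3], [1,4], [1,5], [1,7], [1,8], [2,6], [2,7], [2,8], [3,7], [4,9], [6,8], [6,9], [7,8], [7,9]
  2-simplices (6): [1,2,7], [1,2,8], [1,3,7], [1,7,8], [2,6,8], [2,7,8]
  3-simplices (1): [1,2,7,8]

so the chain groups are C_0 ≅ Z^10, C_1 ≅ Z^16, C_2 ≅ Z^6, C_3 ≅ Z^1.

∂_1: C_1 → C_0 is given by ∂[p,q] = [q] − [p]. For instance
  ∂[7,8] = [8] − [7].
The 10×16 boundary matrix has rank 9 and Smith normal form diag(1,1,1,1,1,1,1,1,1).

∂_2: C_2 → C_1 acts by ∂[p,q,r] = [q,r] − [p,r] + [p,q]. For instance
  ∂[2,7,8] = [7,8] − [2,8] + [2,7],
  ∂[1,7,8] = [7,8] − [1,8] + [1,7].
The 16×6 boundary matrix has rank 5 and Smith normal form diag(1,1,1,1,1).

∂_3: C_3 → C_2 sends each 3-simplex σ to the alternating sum Σ_i (−1)^i (σ with its i-th vertex removed). For instance
  ∂[1,2,7,8] = [2,7,8] − [1,7,8] + [1,2,8] − [1,2,7].
The resulting 6×1 matrix has rank 1, and its Smith normal form has invariant factors (1).

Computing H_k = (kernel of ∂_k) / (image of ∂_{k+1}):

  H_0: rank C_0 − rank ∂_1 = 10 − 9 = 1, and the invariant factors of ∂_1 are all 1, so H_0 ≅ Z.
  H_1: rank ker ∂_1 − rank ∂_2 = (16 − 9) − 5 = 2, and the invariant factors of ∂_2 are all 1, so H_1 ≅ Z^2.
  H_2: rank ker ∂_2 − rank ∂_3 = (6 − 5) − 1 = 0, and the invariant factors of ∂_3 are all 1, so H_2 ≅ 0.
  H_3: rank ker ∂_3 − rank ∂_4 = (1 − 1) − 0 = 0, and there is no ∂_4, so H_3 ≅ 0.

As a check, the Euler characteristic is 10 − 16 + 6 − 1 = -1, which agrees with 1 − 2 + 0 − 0 = -1.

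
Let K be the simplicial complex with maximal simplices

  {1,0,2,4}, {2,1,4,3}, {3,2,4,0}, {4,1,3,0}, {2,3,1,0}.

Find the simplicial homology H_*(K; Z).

H_0 ≅ Z,  H_1 = 0,  H_2 = 0,  H_3 ≅ Z.

K has 5 vertices, 10 edges, 10 triangles, 5 3-simplices.
rank ∂_0 = 0, rank ∂_1 = 4 ⇒ b_0 = 5 − 0 − 4 = 1; all invariant factors of ∂_1 are 1 so no torsion. So H_0 ≅ Z.
rank ∂_1 = 4, rank ∂_2 = 6 ⇒ b_1 = 10 − 4 − 6 = 0; all invariant factors of ∂_2 are 1 so no torsion. So H_1 ≅ 0.
rank ∂_2 = 6, rank ∂_3 = 4 ⇒ b_2 = 10 − 6 − 4 = 0; all invariant factors of ∂_3 are 1 so no torsion. So H_2 ≅ 0.
rank ∂_3 = 4, rank ∂_4 = 0 ⇒ b_3 = 5 − 4 − 0 = 1. So H_3 ≅ Z.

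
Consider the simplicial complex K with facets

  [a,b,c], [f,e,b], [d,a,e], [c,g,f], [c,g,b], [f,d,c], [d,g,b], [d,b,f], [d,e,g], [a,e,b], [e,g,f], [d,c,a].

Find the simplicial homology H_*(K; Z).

Take the total order a < b < c < d < e < f < g on the vertex set. Then K (dimension 2) consists of the simplices:

  0-simplices (7): a, b, c, d, e, f, g
  1-simplices (18): ab, ac, ad, ae, bc, bd, be, bf, bg, cd, cf, cg, de, df, dg, ef, eg, fg
  2-simplices (12): abc, abe, acd, ade, bcg, bdf, bdg, bef, cdf, cfg, deg, efg

giving chain groups C_0 ≅ Z^7, C_1 ≅ Z^18, C_2 ≅ Z^12.

∂_1: C_1 → C_0 is given by ∂[p,q] = [q] − [p].
The resulting 7×18 matrix has rank 6, and its Smith normal form has invariant factors (1,1,1,1,1,1).

Boundary ∂_2: C_2 → C_1 maps a triangle to the signed sum of its edges. For instance
  ∂bef = ef − bf + be,
  ∂ade = de − ae + ad.
As a 18×12 matrix over Z this has rank 12, with invariant factors (1,1,1,1,1,1,1,1,1,1,1,2).

Reading off H_k = ker ∂_k / im ∂_{k+1}:

  H_0: rank C_0 − rank ∂_1 = 7 − 6 = 1, and the invariant factors of ∂_1 are all 1, so H_0 = Z.
  H_1: rank ker ∂_1 − rank ∂_2 = (18 − 6) − 12 = 0, and ∂_2 has invariant factor 2 > 1, so H_1 = Z/2.
  H_2: rank ker ∂_2 − rank ∂_3 = (12 − 12) − 0 = 0, and there is no ∂_3, so H_2 = 0.

(K is a triangulation of the real projective plane RP^2.)

H_0 ≅ Z,  H_1 ≅ Z/2,  H_2 = 0.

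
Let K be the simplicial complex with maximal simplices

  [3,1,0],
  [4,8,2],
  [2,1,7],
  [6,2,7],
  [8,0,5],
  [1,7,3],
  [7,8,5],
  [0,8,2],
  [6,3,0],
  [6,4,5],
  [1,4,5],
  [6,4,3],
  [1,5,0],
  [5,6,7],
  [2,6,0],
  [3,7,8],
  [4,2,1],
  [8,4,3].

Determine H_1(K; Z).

H_1 ≅ Z^2.

Take the total order 0 < 1 < 2 < 3 < 4 < 5 < 6 < 7 < 8 on the vertex set. Then K (dimension 2) consists of the simplices:

  0-simplices (9): [0], [1], [2], [3], [4], [5], [6], [7], [8]
  1-simplices (27): (27 of them)
  2-simplices (18): [0,1,3], [0,1,5], [0,2,6], [0,2,8], [0,3,6], [0,5,8], [1,2,4], [1,2,7], [1,3,7], [1,4,5], [2,4,8], [2,6,7], [3,4,6], [3,4,8], [3,7,8], [4,5,6], [5,6,7], [5,7,8]

Hence C_0 ≅ Z^9, C_1 ≅ Z^27, C_2 ≅ Z^18.

The boundary map ∂_1: C_1 → C_0 sends each edge [p,q] (with p < q) to q − p. For instance
  ∂[2,7] = [7] − [2].
As a 9×27 matrix over Z this has rank 8, with invariant factors (1,1,1,1,1,1,1,1).

The boundary map ∂_2: C_2 → C_1 acts by ∂[p,q,r] = [q,r] − [p,r] + [p,q]. For instance
  ∂[3,7,8] = [7,8] − [3,8] + [3,7],
  ∂[1,2,7] = [2,7] − [1,7] + [1,2].
As a 27×18 matrix over Z this has rank 17, with invariant factors (1,1,1,1,1,1,1,1,1,1,1,1,1,1,1,1,1).

Now H_k = ker ∂_k / im ∂_{k+1}, so:

  H_1: rank ker ∂_1 − rank ∂_2 = (27 − 8) − 17 = 2, and the invariant factors of ∂_2 are all 1, so H_1 = Z^2.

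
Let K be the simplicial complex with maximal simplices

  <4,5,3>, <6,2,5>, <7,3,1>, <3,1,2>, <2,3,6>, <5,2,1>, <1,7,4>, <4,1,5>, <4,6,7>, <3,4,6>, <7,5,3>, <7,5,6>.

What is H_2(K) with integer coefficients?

Order the vertices as 1 < 2 < 3 < 4 < 5 < 6 < 7. Listing each simplex with vertices in this order, K has dimension 2 with simplices:

  0-simplices (7): [1], [2], [3], [4], [5], [6], [7]
  1-simplices (18): [1,2], [1,3], [1,4], [1,5], [1,7], [2,3], [2,5], [2,6], [3,4], [3,5], [3,6], [3,7], [4,5], [4,6], [4,7], [5,6], [5,7], [6,7]
  2-simplices (12): [1,2,3], [1,2,5], [1,3,7], [1,4,5], [1,4,7], [2,3,6], [2,5,6], [3,4,5], [3,4,6], [3,5,7], [4,6,7], [5,6,7]

giving chain groups C_0 ≅ Z^7, C_1 ≅ Z^18, C_2 ≅ Z^12.

Boundary ∂_1: C_1 → C_0 maps an edge to its endpoints' difference, ∂[p,q] = q − p. For instance
  ∂[2,3] = [3] − [2].
As a 7×18 matrix over Z this has rank 6, with invariant factors (1,1,1,1,1,1).

The boundary map ∂_2: C_2 → C_1 maps a triangle to the signed sum of its edges. For instance
  ∂[3,4,5] = [4,5] − [3,5] + [3,4],
  ∂[1,4,5] = [4,5] − [1,5] + [1,4].
This gives a 18×12 integer matrix of rank 12; reducing to Smith normal form yields diagonal entries (1,1,1,1,1,1,1,1,1,1,1,2).

Now H_k = ker ∂_k / im ∂_{k+1}, so:

  H_2: rank ker ∂_2 − rank ∂_3 = (12 − 12) − 0 = 0, and there is no ∂_3, so H_2 = 0.

H_2 = 0.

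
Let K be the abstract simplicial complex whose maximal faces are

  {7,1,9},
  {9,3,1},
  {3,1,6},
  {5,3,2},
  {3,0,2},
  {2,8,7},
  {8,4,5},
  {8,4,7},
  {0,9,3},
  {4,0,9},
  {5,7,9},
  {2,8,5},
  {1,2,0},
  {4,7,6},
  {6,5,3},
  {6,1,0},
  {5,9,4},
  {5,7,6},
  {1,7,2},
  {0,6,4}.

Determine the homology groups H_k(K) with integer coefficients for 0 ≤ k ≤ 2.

We work with the vertex ordering 0 < 1 < 2 < 3 < 4 < 5 < 6 < 7 < 8 < 9. The simplices of K, each written with vertices in increasing order, are:

  0-simplices (10): [0], [1], [2], [3], [4], [5], [6], [7], [8], [9]
  1-simplices (30): (30 of them)
  2-simplices (20): (20 of them)

Hence C_0 ≅ Z^10, C_1 ≅ Z^30, C_2 ≅ Z^20.

Boundary ∂_1: C_1 → C_0 maps an edge to its endpoints' difference, ∂[p,q] = q − p. For instance
  ∂[0,9] = [9] − [0].
The resulting 10×30 matrix has rank 9, and its Smith normal form has invariant factors (1,1,1,1,1,1,1,1,1).

The boundary map ∂_2: C_2 → C_1 maps a triangle to the signed sum of its edges. For instance
  ∂[4,5,9] = [5,9] − [4,9] + [4,5],
  ∂[2,7,8] = [7,8] − [2,8] + [2,7].
The resulting 30×20 matrix has rank 20, and its Smith normal form has invariant factors (1,1,1,1,1,1,1,1,1,1,1,1,1,1,1,1,1,1,1,2).

Computing H_k = (kernel of ∂_k) / (image of ∂_{k+1}):

  H_0: rank C_0 − rank ∂_1 = 10 − 9 = 1, and the invariant factors of ∂_1 are all 1, so H_0 ≅ Z.
  H_1: rank ker ∂_1 − rank ∂_2 = (30 − 9) − 20 = 1, and ∂_2 has invariant factor 2 > 1, so H_1 ≅ Z ⊕ Z/2.
  H_2: rank ker ∂_2 − rank ∂_3 = (20 − 20) − 0 = 0, and there is no ∂_3, so H_2 ≅ 0.

H_0 ≅ Z,  H_1 ≅ Z ⊕ Z/2,  H_2 = 0.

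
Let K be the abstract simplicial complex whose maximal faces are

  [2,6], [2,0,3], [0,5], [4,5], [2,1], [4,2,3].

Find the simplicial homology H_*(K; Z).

H_0 = Z,  H_1 = Z,  H_2 = 0.

We work with the vertex ordering 0 < 1 < 2 < 3 < 4 < 5 < 6. The simplices of K, each written with vertices in increasing order, are:

  0-simplices (7): [0], [1], [2], [3], [4], [5], [6]
  1-simplices (9): [0,2], [0,3], [0,5], [1,2], [2,3], [2,4], [2,6], [3,4], [4,5]
  2-simplices (2): [0,2,3], [2,3,4]

giving chain groups C_0 ≅ Z^7, C_1 ≅ Z^9, C_2 ≅ Z^2.

∂_1: C_1 → C_0 sends each edge [p,q] (with p < q) to q − p.
The 7×9 boundary matrix has rank 6 and Smith normal form diag(1,1,1,1,1,1).

Boundary ∂_2: C_2 → C_1 sends each 2-simplex [p,q,r] to [q,r] − [p,r] + [p,q]. For instance
  ∂[0,2,3] = [2,3] − [0,3] + [0,2],
  ∂[2,3,4] = [3,4] − [2,4] + [2,3].
This gives a 9×2 integer matrix of rank 2; reducing to Smith normal form yields diagonal entries (1,1).

Computing H_k = (kernel of ∂_k) / (image of ∂_{k+1}):

  H_0: rank C_0 − rank ∂_1 = 7 − 6 = 1, and the invariant factors of ∂_1 are all 1, so H_0 = Z.
  H_1: rank ker ∂_1 − rank ∂_2 = (9 − 6) − 2 = 1, and the invariant factors of ∂_2 are all 1, so H_1 = Z.
  H_2: rank ker ∂_2 − rank ∂_3 = (2 − 2) − 0 = 0, and there is no ∂_3, so H_2 = 0.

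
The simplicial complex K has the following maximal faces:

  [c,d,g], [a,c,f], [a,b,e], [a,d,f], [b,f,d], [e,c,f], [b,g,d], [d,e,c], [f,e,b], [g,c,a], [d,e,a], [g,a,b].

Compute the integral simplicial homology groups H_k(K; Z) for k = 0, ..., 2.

We work with the vertex ordering a < b < c < d < e < f < g. The simplices of K, each written with vertices in increasing order, are:

  0-simplices (7): a, b, c, d, e, f, g
  1-simplices (18): ab, ac, ad, ae, af, ag, bd, be, bf, bg, cd, ce, cf, cg, de, df, dg, ef
  2-simplices (12): abe, abg, acf, acg, ade, adf, bdf, bdg, bef, cde, cdg, cef

giving chain groups C_0 ≅ Z^7, C_1 ≅ Z^18, C_2 ≅ Z^12.

∂_1: C_1 → C_0 sends each edge [p,q] (with p < q) to q − p. For instance
  ∂dg = g − d.
This gives a 7×18 integer matrix of rank 6; reducing to Smith normal form yields diagonal entries (1,1,1,1,1,1).

The boundary map ∂_2: C_2 → C_1 sends each 2-simplex [p,q,r] to [q,r] − [p,r] + [p,q]. For instance
  ∂adf = df − af + ad,
  ∂bdf = df − bf + bd.
This gives a 18×12 integer matrix of rank 12; reducing to Smith normal form yields diagonal entries (1,1,1,1,1,1,1,1,1,1,1,2).

Now H_k = ker ∂_k / im ∂_{k+1}, so:

  H_0: rank C_0 − rank ∂_1 = 7 − 6 = 1, and the invariant factors of ∂_1 are all 1, so H_0 = Z.
  H_1: rank ker ∂_1 − rank ∂_2 = (18 − 6) − 12 = 0, and ∂_2 has invariant factor 2 > 1, so H_1 = Z/2.
  H_2: rank ker ∂_2 − rank ∂_3 = (12 − 12) − 0 = 0, and there is no ∂_3, so H_2 = 0.

H_0 ≅ Z,  H_1 ≅ Z/2,  H_2 = 0.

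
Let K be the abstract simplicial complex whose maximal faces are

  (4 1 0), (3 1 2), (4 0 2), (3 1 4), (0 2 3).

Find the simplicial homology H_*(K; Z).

Fix the vertex order 0 < 1 < 2 < 3 < 4 and write every simplex with vertices in increasing order. Then dim K = 2 and the simplices of K are:

  0-simplices (5): [0], [1], [2], [3], [4]
  1-simplices (10): [0,1], [0,2], [0,3], [0,4], [1,2], [1,3], [1,4], [2,3], [2,4], [3,4]
  2-simplices (5): [0,1,4], [0,2,3], [0,2,4], [1,2,3], [1,3,4]

Hence C_0 ≅ Z^5, C_1 ≅ Z^10, C_2 ≅ Z^5.

∂_1: C_1 → C_0 is given by ∂[p,q] = [q] − [p].
The 5×10 boundary matrix has rank 4 and Smith normal form diag(1,1,1,1).

The boundary map ∂_2: C_2 → C_1 sends each 2-simplex [p,q,r] to [q,r] − [p,r] + [p,q]. For instance
  ∂[1,2,3] = [2,3] − [1,3] + [1,2],
  ∂[1,3,4] = [3,4] − [1,4] + [1,3].
The 10×5 boundary matrix has rank 5 and Smith normal form diag(1,1,1,1,1).

Computing H_k = (kernel of ∂_k) / (image of ∂_{k+1}):

  H_0: rank C_0 − rank ∂_1 = 5 − 4 = 1, and the invariant factors of ∂_1 are all 1, so H_0 = Z.
  H_1: rank ker ∂_1 − rank ∂_2 = (10 − 4) − 5 = 1, and the invariant factors of ∂_2 are all 1, so H_1 = Z.
  H_2: rank ker ∂_2 − rank ∂_3 = (5 − 5) − 0 = 0, and there is no ∂_3, so H_2 = 0.

H_0 ≅ Z,  H_1 ≅ Z,  H_2 = 0.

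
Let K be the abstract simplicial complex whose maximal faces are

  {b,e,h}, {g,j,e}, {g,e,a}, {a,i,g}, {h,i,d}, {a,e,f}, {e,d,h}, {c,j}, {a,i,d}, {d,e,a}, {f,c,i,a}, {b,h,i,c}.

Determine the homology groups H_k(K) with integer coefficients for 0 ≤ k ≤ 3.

We work with the vertex ordering a < b < c < d < e < f < g < h < i < j. The simplices of K, each written with vertices in increasing order, are:

  0-simplices (10): a, b, c, d, e, f, g, h, i, j
  1-simplices (25): ac, ad, ae, af, ag, ai, bc, be, bh, bi, cf, ch, ci, cj, de, dh, di, ef, eg, eh, ej, fi, gi, gj, hi
  2-simplices (17): acf, aci, ade, adi, aef, aeg, afi, agi, bch, bci, beh, bhi, cfi, chi, deh, dhi, egj
  3-simplices (2): acfi, bchi

giving chain groups C_0 ≅ Z^10, C_1 ≅ Z^25, C_2 ≅ Z^17, C_3 ≅ Z^2.

The boundary map ∂_1: C_1 → C_0 is given by ∂[p,q] = [q] − [p]. For instance
  ∂ci = i − c.
This gives a 10×25 integer matrix of rank 9; reducing to Smith normal form yields diagonal entries (1,1,1,1,1,1,1,1,1).

The boundary map ∂_2: C_2 → C_1 acts by ∂[p,q,r] = [q,r] − [p,r] + [p,q]. For instance
  ∂adi = di − ai + ad,
  ∂cfi = fi − ci + cf.
As a 25×17 matrix over Z this has rank 15, with invariant factors (1,1,1,1,1,1,1,1,1,1,1,1,1,1,1).

Boundary ∂_3: C_3 → C_2 sends each 3-simplex σ to the alternating sum Σ_i (−1)^i (σ with its i-th vertex removed). For instance
  ∂acfi = cfi − afi + aci − acf,
  ∂bchi = chi − bhi + bci − bch.
The resulting 17×2 matrix has rank 2, and its Smith normal form has invariant factors (1,1).

Now H_k = ker ∂_k / im ∂_{k+1}, so:

  H_0: rank C_0 − rank ∂_1 = 10 − 9 = 1, and the invariant factors of ∂_1 are all 1, so H_0 = Z.
  H_1: rank ker ∂_1 − rank ∂_2 = (25 − 9) − 15 = 1, and the invariant factors of ∂_2 are all 1, so H_1 = Z.
  H_2: rank ker ∂_2 − rank ∂_3 = (17 − 15) − 2 = 0, and the invariant factors of ∂_3 are all 1, so H_2 = 0.
  H_3: rank ker ∂_3 − rank ∂_4 = (2 − 2) − 0 = 0, and there is no ∂_4, so H_3 = 0.

H_0 = Z,  H_1 = Z,  H_2 = 0,  H_3 = 0.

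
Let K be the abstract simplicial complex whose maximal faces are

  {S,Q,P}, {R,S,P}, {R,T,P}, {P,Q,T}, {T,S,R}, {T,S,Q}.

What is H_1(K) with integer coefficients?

We work with the vertex ordering P < Q < R < S < T. The simplices of K, each written with vertices in increasing order, are:

  0-simplices (5): P, Q, R, S, T
  1-simplices (9): PQ, PR, PS, PT, QS, QT, RS, RT, ST
  2-simplices (6): PQS, PQT, PRS, PRT, QST, RST

Hence C_0 ≅ Z^5, C_1 ≅ Z^9, C_2 ≅ Z^6.

∂_1: C_1 → C_0 sends each edge [p,q] (with p < q) to q − p. For instance
  ∂PQ = Q − P.
The 5×9 boundary matrix has rank 4 and Smith normal form diag(1,1,1,1).

The boundary map ∂_2: C_2 → C_1 sends each 2-simplex [p,q,r] to [q,r] − [p,r] + [p,q]. For instance
  ∂QST = ST − QT + QS,
  ∂PQT = QT − PT + PQ.
The resulting 9×6 matrix has rank 5, and its Smith normal form has invariant factors (1,1,1,1,1).

Reading off H_k = ker ∂_k / im ∂_{k+1}:

  H_1: rank ker ∂_1 − rank ∂_2 = (9 − 4) − 5 = 0, and the invariant factors of ∂_2 are all 1, so H_1 = 0.

(K is a triangulation of the 2-sphere S^2.)

H_1 = 0.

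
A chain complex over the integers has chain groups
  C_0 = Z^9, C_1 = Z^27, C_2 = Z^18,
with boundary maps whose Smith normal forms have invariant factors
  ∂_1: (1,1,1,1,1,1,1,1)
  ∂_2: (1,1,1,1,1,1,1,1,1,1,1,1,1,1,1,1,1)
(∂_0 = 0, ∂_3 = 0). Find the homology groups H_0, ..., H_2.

H_0: b_0 = 9 − 0 − 8 = 1; torsion from ∂_1 factors > 1: none. So H_0 ≅ Z.
H_1: b_1 = 27 − 8 − 17 = 2; torsion from ∂_2 factors > 1: none. So H_1 ≅ Z^2.
H_2: b_2 = 18 − 17 − 0 = 1; torsion from ∂_3 factors > 1: none. So H_2 ≅ Z.

H_0 ≅ Z,  H_1 ≅ Z^2,  H_2 ≅ Z.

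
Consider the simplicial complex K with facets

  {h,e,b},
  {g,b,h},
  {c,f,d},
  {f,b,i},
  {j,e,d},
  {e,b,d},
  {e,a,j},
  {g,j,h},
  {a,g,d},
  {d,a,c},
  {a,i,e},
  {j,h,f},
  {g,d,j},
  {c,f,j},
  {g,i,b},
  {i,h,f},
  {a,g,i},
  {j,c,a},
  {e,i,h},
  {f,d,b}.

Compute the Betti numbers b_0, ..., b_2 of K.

b_0 = 1, b_1 = 1, b_2 = 0.

Fix the vertex order a < b < c < d < e < f < g < h < i < j and write every simplex with vertices in increasing order. Then dim K = 2 and the simplices of K are:

  0-simplices (10): a, b, c, d, e, f, g, h, i, j
  1-simplices (30): ac, ad, ae, ag, ai, aj, bd, be, bf, bg, bh, bi, cd, cf, cj, de, df, dg, dj, eh, ei, ej, fh, fi, fj, gh, gi, gj, hi, hj
  2-simplices (20): acd, acj, adg, aei, aej, agi, bde, bdf, beh, bfi, bgh, bgi, cdf, cfj, dej, dgj, ehi, fhi, fhj, ghj

Hence C_0 ≅ Z^10, C_1 ≅ Z^30, C_2 ≅ Z^20.

Boundary ∂_1: C_1 → C_0 maps an edge to its endpoints' difference, ∂[p,q] = q − p. For instance
  ∂ei = i − e.
The 10×30 boundary matrix has rank 9 and Smith normal form diag(1,1,1,1,1,1,1,1,1).

Boundary ∂_2: C_2 → C_1 acts by ∂[p,q,r] = [q,r] − [p,r] + [p,q]. For instance
  ∂fhj = hj − fj + fh,
  ∂acj = cj − aj + ac.
As a 30×20 matrix over Z this has rank 20, with invariant factors (1,1,1,1,1,1,1,1,1,1,1,1,1,1,1,1,1,1,1,2).

Computing H_k = (kernel of ∂_k) / (image of ∂_{k+1}):

  H_0: rank C_0 − rank ∂_1 = 10 − 9 = 1, and the invariant factors of ∂_1 are all 1, so H_0 ≅ Z.
  H_1: rank ker ∂_1 − rank ∂_2 = (30 − 9) − 20 = 1, and ∂_2 has invariant factor 2 > 1, so H_1 ≅ Z ⊕ Z_2.
  H_2: rank ker ∂_2 − rank ∂_3 = (20 − 20) − 0 = 0, and there is no ∂_3, so H_2 ≅ 0.

Hence the Betti numbers are b_0 = 1, b_1 = 1, b_2 = 0.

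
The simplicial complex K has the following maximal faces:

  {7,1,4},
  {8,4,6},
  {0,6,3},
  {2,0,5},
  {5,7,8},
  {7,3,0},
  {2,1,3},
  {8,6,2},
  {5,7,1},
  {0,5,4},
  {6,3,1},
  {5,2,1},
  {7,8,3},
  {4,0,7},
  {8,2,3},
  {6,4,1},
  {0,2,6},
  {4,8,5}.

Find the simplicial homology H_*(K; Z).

Order the vertices as 0 < 1 < 2 < 3 < 4 < 5 < 6 < 7 < 8. Listing each simplex with vertices in this order, K has dimension 2 with simplices:

  0-simplices (9): [0], [1], [2], [3], [4], [5], [6], [7], [8]
  1-simplices (27): (27 of them)
  2-simplices (18): [0,2,5], [0,2,6], [0,3,6], [0,3,7], [0,4,5], [0,4,7], [1,2,3], [1,2,5], [1,3,6], [1,4,6], [1,4,7], [1,5,7], [2,3,8], [2,6,8], [3,7,8], [4,5,8], [4,6,8], [5,7,8]

so the chain groups are C_0 ≅ Z^9, C_1 ≅ Z^27, C_2 ≅ Z^18.

The boundary map ∂_1: C_1 → C_0 sends each edge [p,q] (with p < q) to q − p. For instance
  ∂[2,6] = [6] − [2].
This gives a 9×27 integer matrix of rank 8; reducing to Smith normal form yields diagonal entries (1,1,1,1,1,1,1,1).

∂_2: C_2 → C_1 acts by ∂[p,q,r] = [q,r] − [p,r] + [p,q]. For instance
  ∂[0,4,7] = [4,7] − [0,7] + [0,4],
  ∂[4,6,8] = [6,8] − [4,8] + [4,6].
The 27×18 boundary matrix has rank 18 and Smith normal form diag(1,1,1,1,1,1,1,1,1,1,1,1,1,1,1,1,1,2).

Reading off H_k = ker ∂_k / im ∂_{k+1}:

  H_0: rank C_0 − rank ∂_1 = 9 − 8 = 1, and the invariant factors of ∂_1 are all 1, so H_0 ≅ Z.
  H_1: rank ker ∂_1 − rank ∂_2 = (27 − 8) − 18 = 1, and ∂_2 has invariant factor 2 > 1, so H_1 ≅ Z ⊕ Z/2.
  H_2: rank ker ∂_2 − rank ∂_3 = (18 − 18) − 0 = 0, and there is no ∂_3, so H_2 ≅ 0.

(K is a triangulation of the Klein bottle.)

H_0 = Z,  H_1 = Z ⊕ Z/2,  H_2 = 0.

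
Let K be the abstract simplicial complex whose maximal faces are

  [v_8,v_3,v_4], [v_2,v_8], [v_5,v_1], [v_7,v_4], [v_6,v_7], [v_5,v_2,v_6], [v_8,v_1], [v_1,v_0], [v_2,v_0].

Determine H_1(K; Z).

H_1 = Z^3.

Take the total order v_0 < v_1 < v_2 < v_3 < v_4 < v_5 < v_6 < v_7 < v_8 on the vertex set. Then K (dimension 2) consists of the simplices:

  0-simplices (9): [v_0], [v_1], [v_2], [v_3], [v_4], [v_5], [v_6], [v_7], [v_8]
  1-simplices (13): [v_0,v_1], [v_0,v_2], [v_1,v_5], [v_1,v_8], [v_2,v_5], [v_2,v_6], [v_2,v_8], [v_3,v_4], [v_3,v_8], [v_4,v_7], [v_4,v_8], [v_5,v_6], [v_6,v_7]
  2-simplices (2): [v_2,v_5,v_6], [v_3,v_4,v_8]

so the chain groups are C_0 ≅ Z^9, C_1 ≅ Z^13, C_2 ≅ Z^2.

The boundary map ∂_1: C_1 → C_0 is given by ∂[p,q] = [q] − [p]. For instance
  ∂[v_3,v_4] = [v_4] − [v_3].
The 9×13 boundary matrix has rank 8 and Smith normal form diag(1,1,1,1,1,1,1,1).

The boundary map ∂_2: C_2 → C_1 maps a triangle to the signed sum of its edges. For instance
  ∂[v_3,v_4,v_8] = [v_4,v_8] − [v_3,v_8] + [v_3,v_4],
  ∂[v_2,v_5,v_6] = [v_5,v_6] − [v_2,v_6] + [v_2,v_5].
This gives a 13×2 integer matrix of rank 2; reducing to Smith normal form yields diagonal entries (1,1).

Now H_k = ker ∂_k / im ∂_{k+1}, so:

  H_1: rank ker ∂_1 − rank ∂_2 = (13 − 8) − 2 = 3, and the invariant factors of ∂_2 are all 1, so H_1 = Z^3.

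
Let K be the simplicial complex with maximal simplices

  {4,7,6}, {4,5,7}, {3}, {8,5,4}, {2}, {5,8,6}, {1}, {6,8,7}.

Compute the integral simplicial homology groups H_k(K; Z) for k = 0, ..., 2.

H_0 ≅ Z^4,  H_1 ≅ Z,  H_2 = 0.

We work with the vertex ordering 1 < 2 < 3 < 4 < 5 < 6 < 7 < 8. The simplices of K, each written with vertices in increasing order, are:

  0-simplices (8): [1], [2], [3], [4], [5], [6], [7], [8]
  1-simplices (10): [4,5], [4,6], [4,7], [4,8], [5,6], [5,7], [5,8], [6,7], [6,8], [7,8]
  2-simplices (5): [4,5,7], [4,5,8], [4,6,7], [5,6,8], [6,7,8]

giving chain groups C_0 ≅ Z^8, C_1 ≅ Z^10, C_2 ≅ Z^5.

∂_1: C_1 → C_0 sends each edge [p,q] (with p < q) to q − p.
The 8×10 boundary matrix has rank 4 and Smith normal form diag(1,1,1,1).

The boundary map ∂_2: C_2 → C_1 acts by ∂[p,q,r] = [q,r] − [p,r] + [p,q]. For instance
  ∂[6,7,8] = [7,8] − [6,8] + [6,7],
  ∂[4,5,8] = [5,8] − [4,8] + [4,5].
The resulting 10×5 matrix has rank 5, and its Smith normal form has invariant factors (1,1,1,1,1).

From H_k ≅ ker(∂_k) / im(∂_{k+1}) we obtain:

  H_0: rank C_0 − rank ∂_1 = 8 − 4 = 4, and the invariant factors of ∂_1 are all 1, so H_0 ≅ Z^4.
  H_1: rank ker ∂_1 − rank ∂_2 = (10 − 4) − 5 = 1, and the invariant factors of ∂_2 are all 1, so H_1 ≅ Z.
  H_2: rank ker ∂_2 − rank ∂_3 = (5 − 5) − 0 = 0, and there is no ∂_3, so H_2 ≅ 0.

As a check, the Euler characteristic is 8 − 10 + 5 = 3, which agrees with 4 − 1 + 0 = 3.
(K is a triangulation of the disjoint union of the Möbius band and a set of 3 points.)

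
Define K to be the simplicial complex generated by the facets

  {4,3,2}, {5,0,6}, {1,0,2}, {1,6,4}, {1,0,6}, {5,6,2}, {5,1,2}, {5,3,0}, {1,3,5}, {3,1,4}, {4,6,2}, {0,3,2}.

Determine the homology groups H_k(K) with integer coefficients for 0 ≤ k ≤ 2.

Take the total order 0 < 1 < 2 < 3 < 4 < 5 < 6 on the vertex set. Then K (dimension 2) consists of the simplices:

  0-simplices (7): [0], [1], [2], [3], [4], [5], [6]
  1-simplices (18): [0,1], [0,2], [0,3], [0,5], [0,6], [1,2], [1,3], [1,4], [1,5], [1,6], [2,3], [2,4], [2,5], [2,6], [3,4], [3,5], [4,6], [5,6]
  2-simplices (12): [0,1,2], [0,1,6], [0,2,3], [0,3,5], [0,5,6], [1,2,5], [1,3,4], [1,3,5], [1,4,6], [2,3,4], [2,4,6], [2,5,6]

Hence C_0 ≅ Z^7, C_1 ≅ Z^18, C_2 ≅ Z^12.

The boundary map ∂_1: C_1 → C_0 is given by ∂[p,q] = [q] − [p]. For instance
  ∂[5,6] = [6] − [5].
This gives a 7×18 integer matrix of rank 6; reducing to Smith normal form yields diagonal entries (1,1,1,1,1,1).

Boundary ∂_2: C_2 → C_1 maps a triangle to the signed sum of its edges. For instance
  ∂[0,2,3] = [2,3] − [0,3] + [0,2],
  ∂[1,4,6] = [4,6] − [1,6] + [1,4].
The 18×12 boundary matrix has rank 12 and Smith normal form diag(1,1,1,1,1,1,1,1,1,1,1,2).

Reading off H_k = ker ∂_k / im ∂_{k+1}:

  H_0: rank C_0 − rank ∂_1 = 7 − 6 = 1, and the invariant factors of ∂_1 are all 1, so H_0 = Z.
  H_1: rank ker ∂_1 − rank ∂_2 = (18 − 6) − 12 = 0, and ∂_2 has invariant factor 2 > 1, so H_1 = Z/2.
  H_2: rank ker ∂_2 − rank ∂_3 = (12 − 12) − 0 = 0, and there is no ∂_3, so H_2 = 0.

As a check, the Euler characteristic is 7 − 18 + 12 = 1, which agrees with 1 − 0 + 0 = 1.

H_0 ≅ Z,  H_1 ≅ Z/2,  H_2 = 0.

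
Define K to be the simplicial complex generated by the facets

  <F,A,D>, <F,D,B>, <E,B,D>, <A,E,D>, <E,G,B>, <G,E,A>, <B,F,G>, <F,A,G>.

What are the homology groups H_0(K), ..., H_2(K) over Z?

H_0 = Z,  H_1 = 0,  H_2 = Z.

K has 6 vertices, 12 edges, 8 triangles.
rank ∂_0 = 0, rank ∂_1 = 5 ⇒ b_0 = 6 − 0 − 5 = 1; all invariant factors of ∂_1 are 1 so no torsion. So H_0 = Z.
rank ∂_1 = 5, rank ∂_2 = 7 ⇒ b_1 = 12 − 5 − 7 = 0; all invariant factors of ∂_2 are 1 so no torsion. So H_1 = 0.
rank ∂_2 = 7, rank ∂_3 = 0 ⇒ b_2 = 8 − 7 − 0 = 1. So H_2 = Z.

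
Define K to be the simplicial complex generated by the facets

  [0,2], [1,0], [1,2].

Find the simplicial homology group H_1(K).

Fix the vertex order 0 < 1 < 2 and write every simplex with vertices in increasing order. Then dim K = 1 and the simplices of K are:

  0-simplices (3): [0], [1], [2]
  1-simplices (3): [0,1], [0,2], [1,2]

giving chain groups C_0 ≅ Z^3, C_1 ≅ Z^3.

∂_1: C_1 → C_0 maps an edge to its endpoints' difference, ∂[p,q] = q − p.
The resulting 3×3 matrix has rank 2, and its Smith normal form has invariant factors (1,1).

Reading off H_k = ker ∂_k / im ∂_{k+1}:

  H_1: rank ker ∂_1 − rank ∂_2 = (3 − 2) − 0 = 1, and there is no ∂_2, so H_1 = Z.

(K is a triangulation of the circle S^1.)

H_1 = Z.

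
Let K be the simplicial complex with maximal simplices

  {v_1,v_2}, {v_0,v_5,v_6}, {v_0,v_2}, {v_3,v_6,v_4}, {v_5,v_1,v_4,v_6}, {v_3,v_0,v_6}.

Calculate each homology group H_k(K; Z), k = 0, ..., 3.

H_0 = Z,  H_1 = Z,  H_2 = 0,  H_3 = 0.

Order the vertices as v_0 < v_1 < v_2 < v_3 < v_4 < v_5 < v_6. Listing each simplex with vertices in this order, K has dimension 3 with simplices:

  0-simplices (7): [v_0], [v_1], [v_2], [v_3], [v_4], [v_5], [v_6]
  1-simplices (13): [v_0,v_2], [v_0,v_3], [v_0,v_5], [v_0,v_6], [v_1,v_2], [v_1,v_4], [v_1,v_5], [v_1,v_6], [v_3,v_4], [v_3,v_6], [v_4,v_5], [v_4,v_6], [v_5,v_6]
  2-simplices (7): [v_0,v_3,v_6], [v_0,v_5,v_6], [v_1,v_4,v_5], [v_1,v_4,v_6], [v_1,v_5,v_6], [v_3,v_4,v_6], [v_4,v_5,v_6]
  3-simplices (1): [v_1,v_4,v_5,v_6]

so the chain groups are C_0 ≅ Z^7, C_1 ≅ Z^13, C_2 ≅ Z^7, C_3 ≅ Z^1.

∂_1: C_1 → C_0 is given by ∂[p,q] = [q] − [p]. For instance
  ∂[v_4,v_5] = [v_5] − [v_4].
This gives a 7×13 integer matrix of rank 6; reducing to Smith normal form yields diagonal entries (1,1,1,1,1,1).

∂_2: C_2 → C_1 maps a triangle to the signed sum of its edges. For instance
  ∂[v_1,v_4,v_6] = [v_4,v_6] − [v_1,v_6] + [v_1,v_4],
  ∂[v_0,v_5,v_6] = [v_5,v_6] − [v_0,v_6] + [v_0,v_5].
This gives a 13×7 integer matrix of rank 6; reducing to Smith normal form yields diagonal entries (1,1,1,1,1,1).

The boundary map ∂_3: C_3 → C_2 sends each 3-simplex σ to the alternating sum Σ_i (−1)^i (σ with its i-th vertex removed). For instance
  ∂[v_1,v_4,v_5,v_6] = [v_4,v_5,v_6] − [v_1,v_5,v_6] + [v_1,v_4,v_6] − [v_1,v_4,v_5].
The 7×1 boundary matrix has rank 1 and Smith normal form diag(1).

Computing H_k = (kernel of ∂_k) / (image of ∂_{k+1}):

  H_0: rank C_0 − rank ∂_1 = 7 − 6 = 1, and the invariant factors of ∂_1 are all 1, so H_0 ≅ Z.
  H_1: rank ker ∂_1 − rank ∂_2 = (13 − 6) − 6 = 1, and the invariant factors of ∂_2 are all 1, so H_1 ≅ Z.
  H_2: rank ker ∂_2 − rank ∂_3 = (7 − 6) − 1 = 0, and the invariant factors of ∂_3 are all 1, so H_2 ≅ 0.
  H_3: rank ker ∂_3 − rank ∂_4 = (1 − 1) − 0 = 0, and there is no ∂_4, so H_3 ≅ 0.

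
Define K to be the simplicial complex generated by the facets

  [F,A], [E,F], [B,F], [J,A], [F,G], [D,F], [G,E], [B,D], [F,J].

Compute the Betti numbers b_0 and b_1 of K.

K has 7 vertices, 9 edges.
rank ∂_0 = 0, rank ∂_1 = 6 ⇒ b_0 = 7 − 0 − 6 = 1; all invariant factors of ∂_1 are 1 so no torsion. So H_0 ≅ Z.
rank ∂_1 = 6, rank ∂_2 = 0 ⇒ b_1 = 9 − 6 − 0 = 3. So H_1 ≅ Z^3.

b_0 = 1, b_1 = 3.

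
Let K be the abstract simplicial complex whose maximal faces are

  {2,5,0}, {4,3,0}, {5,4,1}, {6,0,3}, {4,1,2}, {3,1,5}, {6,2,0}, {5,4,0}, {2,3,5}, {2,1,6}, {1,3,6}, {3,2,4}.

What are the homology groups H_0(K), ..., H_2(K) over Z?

We work with the vertex ordering 0 < 1 < 2 < 3 < 4 < 5 < 6. The simplices of K, each written with vertices in increasing order, are:

  0-simplices (7): [0], [1], [2], [3], [4], [5], [6]
  1-simplices (18): [0,2], [0,3], [0,4], [0,5], [0,6], [1,2], [1,3], [1,4], [1,5], [1,6], [2,3], [2,4], [2,5], [2,6], [3,4], [3,5], [3,6], [4,5]
  2-simplices (12): [0,2,5], [0,2,6], [0,3,4], [0,3,6], [0,4,5], [1,2,4], [1,2,6], [1,3,5], [1,3,6], [1,4,5], [2,3,4], [2,3,5]

giving chain groups C_0 ≅ Z^7, C_1 ≅ Z^18, C_2 ≅ Z^12.

∂_1: C_1 → C_0 is given by ∂[p,q] = [q] − [p]. For instance
  ∂[1,4] = [4] − [1].
This gives a 7×18 integer matrix of rank 6; reducing to Smith normal form yields diagonal entries (1,1,1,1,1,1).

∂_2: C_2 → C_1 maps a triangle to the signed sum of its edges. For instance
  ∂[1,2,6] = [2,6] − [1,6] + [1,2],
  ∂[2,3,5] = [3,5] − [2,5] + [2,3].
This gives a 18×12 integer matrix of rank 12; reducing to Smith normal form yields diagonal entries (1,1,1,1,1,1,1,1,1,1,1,2).

From H_k ≅ ker(∂_k) / im(∂_{k+1}) we obtain:

  H_0: rank C_0 − rank ∂_1 = 7 − 6 = 1, and the invariant factors of ∂_1 are all 1, so H_0 = Z.
  H_1: rank ker ∂_1 − rank ∂_2 = (18 − 6) − 12 = 0, and ∂_2 has invariant factor 2 > 1, so H_1 = Z/2Z.
  H_2: rank ker ∂_2 − rank ∂_3 = (12 − 12) − 0 = 0, and there is no ∂_3, so H_2 = 0.

H_0 ≅ Z,  H_1 ≅ Z/2Z,  H_2 = 0.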